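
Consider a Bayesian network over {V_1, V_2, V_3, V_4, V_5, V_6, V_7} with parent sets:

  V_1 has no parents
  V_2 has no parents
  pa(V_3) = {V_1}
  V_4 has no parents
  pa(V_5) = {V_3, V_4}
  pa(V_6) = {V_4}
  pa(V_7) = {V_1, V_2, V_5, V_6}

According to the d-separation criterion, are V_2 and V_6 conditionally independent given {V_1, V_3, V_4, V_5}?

3 paths connect V_2 and V_6; each must be blocked for d-separation to hold:
Path 1: V_2 → V_7 ← V_6
  V_7 is a collider here and neither V_7 nor any of its descendants is conditioned on, so the collider stays closed — the path is blocked at V_7.
Path 2: V_2 → V_7 ← V_1 → V_3 → V_5 ← V_4 → V_6
  V_7 is a collider here and neither V_7 nor any of its descendants is conditioned on, so the collider stays closed — the path is blocked at V_7.
Path 3: V_2 → V_7 ← V_5 ← V_4 → V_6
  V_7 is a collider here and neither V_7 nor any of its descendants is conditioned on, so the collider stays closed — the path is blocked at V_7.
Since every path is blocked, d-separation holds.

Yes — V_2 and V_6 are d-separated given {V_1, V_3, V_4, V_5}.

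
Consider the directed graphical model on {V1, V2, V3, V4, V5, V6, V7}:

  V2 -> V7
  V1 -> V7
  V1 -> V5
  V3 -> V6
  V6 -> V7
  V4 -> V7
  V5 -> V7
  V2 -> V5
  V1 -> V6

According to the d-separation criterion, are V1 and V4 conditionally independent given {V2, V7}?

Enumerating the 4 paths from V1 to V4 and testing each for blocking by {V2, V7}:
  1. V1 → V7 ← V4 — V7:collider[open] ⇒ active
  2. V1 → V5 ← V2 → V7 ← V4 — V5:collider[open]; V2:fork[blocks]; V7:collider[open] ⇒ blocked
  3. V1 → V5 → V7 ← V4 — V5:chain[open]; V7:collider[open] ⇒ active
  4. V1 → V6 → V7 ← V4 — V6:chain[open]; V7:collider[open] ⇒ active
Since the path V1 → V7 ← V4 is active, V1 and V4 are not d-separated given {V2, V7}.

No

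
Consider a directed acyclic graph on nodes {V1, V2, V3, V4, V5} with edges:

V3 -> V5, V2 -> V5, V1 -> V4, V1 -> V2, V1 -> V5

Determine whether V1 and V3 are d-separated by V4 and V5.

No

Enumerating the 2 paths from V1 to V3 and testing each for blocking by {V4, V5}:
Path 1: V1 → V5 ← V3
  V5 is a collider and V5 is conditioned on, which opens it — no node blocks this path, so it is active.
Path 2: V1 → V2 → V5 ← V3
  V2 is a chain and V2 is not conditioned on; V5 is a collider and V5 is conditioned on, which opens it — no node blocks this path, so it is active.
At least one path is unblocked, so d-separation fails.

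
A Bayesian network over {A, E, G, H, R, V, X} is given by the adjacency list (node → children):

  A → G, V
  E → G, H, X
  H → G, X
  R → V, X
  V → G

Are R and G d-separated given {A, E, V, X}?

We examine all 6 paths between R and G:
Path 1: R → V → G
  V is a chain here and V is conditioned on, so the path is blocked at V.
Path 2: R → V ← A → G
  A is a fork here and A is conditioned on, so the path is blocked at A.
Path 3: R → X ← E → G
  E is a fork here and E is conditioned on, so the path is blocked at E.
Path 4: R → X ← E → H → G
  E is a fork here and E is conditioned on, so the path is blocked at E.
Path 5: R → X ← H → G
  X is a collider and X is conditioned on, which opens it; H is a fork and H is not conditioned on — no node blocks this path, so it is active.
Path 6: R → X ← H ← E → G
  E is a fork here and E is conditioned on, so the path is blocked at E.
Because an active path exists, R and G are not d-separated.

No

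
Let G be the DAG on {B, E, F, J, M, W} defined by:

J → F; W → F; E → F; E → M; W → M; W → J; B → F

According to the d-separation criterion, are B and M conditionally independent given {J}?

Yes

3 paths connect B and M; each must be blocked for d-separation to hold:
Path 1: B → F ← E → M
  F is a collider here and neither F nor any of its descendants is conditioned on, so the collider stays closed — the path is blocked at F.
Path 2: B → F ← J ← W → M
  F is a collider here and neither F nor any of its descendants is conditioned on, so the collider stays closed — the path is blocked at F.
Path 3: B → F ← W → M
  F is a collider here and neither F nor any of its descendants is conditioned on, so the collider stays closed — the path is blocked at F.
All paths are blocked; B ⊥ M | {J} holds.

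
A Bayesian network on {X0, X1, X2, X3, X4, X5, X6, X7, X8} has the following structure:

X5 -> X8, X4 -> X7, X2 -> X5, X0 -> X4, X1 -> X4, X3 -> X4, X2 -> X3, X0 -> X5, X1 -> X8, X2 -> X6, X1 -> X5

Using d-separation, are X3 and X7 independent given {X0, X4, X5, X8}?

There are 4 undirected paths between X3 and X7; checking each against the conditioning set {X0, X4, X5, X8}:
  1. X3 ← X2 → X5 ← X0 → X4 → X7 — X2:fork[open]; X5:collider[open]; X0:fork[blocks]; X4:chain[blocks] ⇒ blocked
  2. X3 ← X2 → X5 → X8 ← X1 → X4 → X7 — X2:fork[open]; X5:chain[blocks]; X8:collider[open]; X1:fork[open]; X4:chain[blocks] ⇒ blocked
  3. X3 ← X2 → X5 ← X1 → X4 → X7 — X2:fork[open]; X5:collider[open]; X1:fork[open]; X4:chain[blocks] ⇒ blocked
  4. X3 → X4 → X7 — X4:chain[blocks] ⇒ blocked
All paths are blocked; X3 ⊥ X7 | {X0, X4, X5, X8} holds.

Yes — X3 and X7 are d-separated given {X0, X4, X5, X8}.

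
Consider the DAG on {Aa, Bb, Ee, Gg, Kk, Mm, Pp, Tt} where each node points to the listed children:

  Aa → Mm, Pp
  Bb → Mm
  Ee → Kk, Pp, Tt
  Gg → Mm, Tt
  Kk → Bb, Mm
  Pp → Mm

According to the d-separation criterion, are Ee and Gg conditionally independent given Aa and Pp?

There are 5 undirected paths between Ee and Gg; checking each against the conditioning set {Aa, Pp}:
Path 1: Ee → Kk → Mm ← Gg
  Mm is a collider here and neither Mm nor any of its descendants is conditioned on, so the collider stays closed — the path is blocked at Mm.
Path 2: Ee → Kk → Bb → Mm ← Gg
  Mm is a collider here and neither Mm nor any of its descendants is conditioned on, so the collider stays closed — the path is blocked at Mm.
Path 3: Ee → Tt ← Gg
  Tt is a collider here and neither Tt nor any of its descendants is conditioned on, so the collider stays closed — the path is blocked at Tt.
Path 4: Ee → Pp ← Aa → Mm ← Gg
  Aa is a fork here and Aa is conditioned on, so the path is blocked at Aa.
Path 5: Ee → Pp → Mm ← Gg
  Pp is a chain here and Pp is conditioned on, so the path is blocked at Pp.
Every path is blocked, so Ee and Gg are d-separated given {Aa, Pp}.

Yes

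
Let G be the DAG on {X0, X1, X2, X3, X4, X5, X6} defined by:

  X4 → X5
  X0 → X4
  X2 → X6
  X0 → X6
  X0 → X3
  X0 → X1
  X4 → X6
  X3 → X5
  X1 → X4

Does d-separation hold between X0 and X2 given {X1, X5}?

Yes

There are 4 undirected paths between X0 and X2; checking each against the conditioning set {X1, X5}:
  1. X0 → X3 → X5 ← X4 → X6 ← X2 — X3:chain[open]; X5:collider[open]; X4:fork[open]; X6:collider[blocks] ⇒ blocked
  2. X0 → X4 → X6 ← X2 — X4:chain[open]; X6:collider[blocks] ⇒ blocked
  3. X0 → X1 → X4 → X6 ← X2 — X1:chain[blocks]; X4:chain[open]; X6:collider[blocks] ⇒ blocked
  4. X0 → X6 ← X2 — X6:collider[blocks] ⇒ blocked
Since every path is blocked, d-separation holds.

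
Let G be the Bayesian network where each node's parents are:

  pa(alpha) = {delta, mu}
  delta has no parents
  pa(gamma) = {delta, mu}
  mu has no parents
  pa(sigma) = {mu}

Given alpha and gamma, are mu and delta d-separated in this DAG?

No — mu and delta are not d-separated given {alpha, gamma}.

Enumerating the 2 paths from mu to delta and testing each for blocking by {alpha, gamma}:
Path 1: mu → gamma ← delta
  gamma is a collider and gamma is conditioned on, which opens it — no node blocks this path, so it is active.
Path 2: mu → alpha ← delta
  alpha is a collider and alpha is conditioned on, which opens it — no node blocks this path, so it is active.
At least one path is unblocked, so d-separation fails.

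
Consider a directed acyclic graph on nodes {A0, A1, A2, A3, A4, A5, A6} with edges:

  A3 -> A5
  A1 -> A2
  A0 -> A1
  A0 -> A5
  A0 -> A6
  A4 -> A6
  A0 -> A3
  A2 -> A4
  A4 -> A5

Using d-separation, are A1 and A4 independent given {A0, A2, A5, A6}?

Yes

Enumerating the 4 paths from A1 to A4 and testing each for blocking by {A0, A2, A5, A6}:
Path 1: A1 → A2 → A4
  A2 is a chain here and A2 is conditioned on, so the path is blocked at A2.
Path 2: A1 ← A0 → A5 ← A4
  A0 is a fork here and A0 is conditioned on, so the path is blocked at A0.
Path 3: A1 ← A0 → A3 → A5 ← A4
  A0 is a fork here and A0 is conditioned on, so the path is blocked at A0.
Path 4: A1 ← A0 → A6 ← A4
  A0 is a fork here and A0 is conditioned on, so the path is blocked at A0.
All paths are blocked; A1 ⊥ A4 | {A0, A2, A5, A6} holds.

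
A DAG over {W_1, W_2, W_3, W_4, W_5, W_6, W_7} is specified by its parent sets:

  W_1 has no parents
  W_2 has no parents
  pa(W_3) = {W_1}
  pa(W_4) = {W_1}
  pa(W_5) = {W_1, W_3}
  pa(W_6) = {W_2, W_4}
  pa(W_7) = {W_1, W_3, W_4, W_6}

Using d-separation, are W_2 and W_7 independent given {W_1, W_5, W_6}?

There are 5 undirected paths between W_2 and W_7; checking each against the conditioning set {W_1, W_5, W_6}:
Path 1: W_2 → W_6 ← W_4 ← W_1 → W_7
  W_1 is a fork here and W_1 is conditioned on, so the path is blocked at W_1.
Path 2: W_2 → W_6 ← W_4 ← W_1 → W_3 → W_7
  W_1 is a fork here and W_1 is conditioned on, so the path is blocked at W_1.
Path 3: W_2 → W_6 ← W_4 ← W_1 → W_5 ← W_3 → W_7
  W_1 is a fork here and W_1 is conditioned on, so the path is blocked at W_1.
Path 4: W_2 → W_6 ← W_4 → W_7
  W_6 is a collider and W_6 is conditioned on, which opens it; W_4 is a fork and W_4 is not conditioned on — no node blocks this path, so it is active.
Path 5: W_2 → W_6 → W_7
  W_6 is a chain here and W_6 is conditioned on, so the path is blocked at W_6.
Since the path W_2 → W_6 ← W_4 → W_7 is active, W_2 and W_7 are not d-separated given {W_1, W_5, W_6}.

No — W_2 and W_7 are not d-separated given {W_1, W_5, W_6}.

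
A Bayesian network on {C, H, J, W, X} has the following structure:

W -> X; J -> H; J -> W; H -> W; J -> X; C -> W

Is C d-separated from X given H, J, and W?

3 paths connect C and X; each must be blocked for d-separation to hold:
Path 1: C → W ← J → X
  J is a fork here and J is conditioned on, so the path is blocked at J.
Path 2: C → W ← H ← J → X
  H is a chain here and H is conditioned on, so the path is blocked at H.
Path 3: C → W → X
  W is a chain here and W is conditioned on, so the path is blocked at W.
Since every path is blocked, d-separation holds.

Yes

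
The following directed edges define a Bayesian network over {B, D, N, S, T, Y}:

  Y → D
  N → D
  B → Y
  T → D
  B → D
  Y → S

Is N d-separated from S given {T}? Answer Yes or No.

Enumerating the 2 paths from N to S and testing each for blocking by {T}:
Path 1: N → D ← B → Y → S
  D is a collider here and neither D nor any of its descendants is conditioned on, so the collider stays closed — the path is blocked at D.
Path 2: N → D ← Y → S
  D is a collider here and neither D nor any of its descendants is conditioned on, so the collider stays closed — the path is blocked at D.
All paths are blocked; N ⊥ S | {T} holds.

Yes — N and S are d-separated given {T}.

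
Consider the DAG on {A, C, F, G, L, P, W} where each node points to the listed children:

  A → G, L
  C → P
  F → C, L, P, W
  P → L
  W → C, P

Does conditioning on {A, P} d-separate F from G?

We examine all 6 paths between F and G:
Path 1: F → P → L ← A → G
  P is a chain here and P is conditioned on, so the path is blocked at P.
Path 2: F → W → P → L ← A → G
  P is a chain here and P is conditioned on, so the path is blocked at P.
Path 3: F → W → C → P → L ← A → G
  P is a chain here and P is conditioned on, so the path is blocked at P.
Path 4: F → C → P → L ← A → G
  P is a chain here and P is conditioned on, so the path is blocked at P.
Path 5: F → C ← W → P → L ← A → G
  P is a chain here and P is conditioned on, so the path is blocked at P.
Path 6: F → L ← A → G
  L is a collider here and neither L nor any of its descendants is conditioned on, so the collider stays closed — the path is blocked at L.
All paths are blocked; F ⊥ G | {A, P} holds.

Yes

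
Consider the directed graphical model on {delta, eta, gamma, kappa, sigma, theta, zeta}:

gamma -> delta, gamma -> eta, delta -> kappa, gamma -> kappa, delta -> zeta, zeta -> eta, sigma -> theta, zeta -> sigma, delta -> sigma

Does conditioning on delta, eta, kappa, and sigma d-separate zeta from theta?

Yes

4 paths connect zeta and theta; each must be blocked for d-separation to hold:
Path 1: zeta → sigma → theta
  sigma is a chain here and sigma is conditioned on, so the path is blocked at sigma.
Path 2: zeta → eta ← gamma → kappa ← delta → sigma → theta
  delta is a fork here and delta is conditioned on, so the path is blocked at delta.
Path 3: zeta → eta ← gamma → delta → sigma → theta
  delta is a chain here and delta is conditioned on, so the path is blocked at delta.
Path 4: zeta ← delta → sigma → theta
  delta is a fork here and delta is conditioned on, so the path is blocked at delta.
All paths are blocked; zeta ⊥ theta | {delta, eta, kappa, sigma} holds.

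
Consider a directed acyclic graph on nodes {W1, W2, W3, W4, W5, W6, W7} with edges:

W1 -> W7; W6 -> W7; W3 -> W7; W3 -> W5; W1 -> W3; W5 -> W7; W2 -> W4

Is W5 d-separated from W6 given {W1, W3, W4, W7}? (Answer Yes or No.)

No

There are 3 undirected paths between W5 and W6; checking each against the conditioning set {W1, W3, W4, W7}:
  1. W5 → W7 ← W6 — W7:collider[open] ⇒ active
  2. W5 ← W3 → W7 ← W6 — W3:fork[blocks]; W7:collider[open] ⇒ blocked
  3. W5 ← W3 ← W1 → W7 ← W6 — W3:chain[blocks]; W1:fork[blocks]; W7:collider[open] ⇒ blocked
Because an active path exists, W5 and W6 are not d-separated.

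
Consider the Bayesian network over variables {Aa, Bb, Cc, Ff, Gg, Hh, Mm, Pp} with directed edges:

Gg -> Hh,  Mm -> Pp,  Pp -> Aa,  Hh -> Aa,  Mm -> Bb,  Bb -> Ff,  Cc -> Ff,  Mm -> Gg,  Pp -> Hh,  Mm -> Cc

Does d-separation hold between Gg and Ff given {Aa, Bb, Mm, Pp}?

6 paths connect Gg and Ff; each must be blocked for d-separation to hold:
Path 1: Gg ← Mm → Bb → Ff
  Mm is a fork here and Mm is conditioned on, so the path is blocked at Mm.
Path 2: Gg ← Mm → Cc → Ff
  Mm is a fork here and Mm is conditioned on, so the path is blocked at Mm.
Path 3: Gg → Hh ← Pp ← Mm → Bb → Ff
  Pp is a chain here and Pp is conditioned on, so the path is blocked at Pp.
Path 4: Gg → Hh ← Pp ← Mm → Cc → Ff
  Pp is a chain here and Pp is conditioned on, so the path is blocked at Pp.
Path 5: Gg → Hh → Aa ← Pp ← Mm → Bb → Ff
  Pp is a chain here and Pp is conditioned on, so the path is blocked at Pp.
Path 6: Gg → Hh → Aa ← Pp ← Mm → Cc → Ff
  Pp is a chain here and Pp is conditioned on, so the path is blocked at Pp.
Every path is blocked, so Gg and Ff are d-separated given {Aa, Bb, Mm, Pp}.

Yes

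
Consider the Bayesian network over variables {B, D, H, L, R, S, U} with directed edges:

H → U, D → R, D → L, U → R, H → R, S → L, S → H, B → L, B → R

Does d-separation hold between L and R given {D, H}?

Enumerating the 4 paths from L to R and testing each for blocking by {D, H}:
Path 1: L ← D → R
  D is a fork here and D is conditioned on, so the path is blocked at D.
Path 2: L ← B → R
  B is a fork and B is not conditioned on — no node blocks this path, so it is active.
Path 3: L ← S → H → U → R
  H is a chain here and H is conditioned on, so the path is blocked at H.
Path 4: L ← S → H → R
  H is a chain here and H is conditioned on, so the path is blocked at H.
Since the path L ← B → R is active, L and R are not d-separated given {D, H}.

No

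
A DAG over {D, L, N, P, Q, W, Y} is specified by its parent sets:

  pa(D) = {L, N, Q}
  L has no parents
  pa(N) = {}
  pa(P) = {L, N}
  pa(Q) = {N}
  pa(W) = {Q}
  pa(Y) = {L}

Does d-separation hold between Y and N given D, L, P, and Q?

Yes

Enumerating the 3 paths from Y to N and testing each for blocking by {D, L, P, Q}:
Path 1: Y ← L → D ← Q ← N
  L is a fork here and L is conditioned on, so the path is blocked at L.
Path 2: Y ← L → D ← N
  L is a fork here and L is conditioned on, so the path is blocked at L.
Path 3: Y ← L → P ← N
  L is a fork here and L is conditioned on, so the path is blocked at L.
Since every path is blocked, d-separation holds.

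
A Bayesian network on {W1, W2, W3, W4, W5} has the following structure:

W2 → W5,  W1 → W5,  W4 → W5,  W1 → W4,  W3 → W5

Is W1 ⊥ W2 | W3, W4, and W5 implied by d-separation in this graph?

No

We examine all 2 paths between W1 and W2:
  1. W1 → W4 → W5 ← W2 — W4:chain[blocks]; W5:collider[open] ⇒ blocked
  2. W1 → W5 ← W2 — W5:collider[open] ⇒ active
At least one path is unblocked, so d-separation fails.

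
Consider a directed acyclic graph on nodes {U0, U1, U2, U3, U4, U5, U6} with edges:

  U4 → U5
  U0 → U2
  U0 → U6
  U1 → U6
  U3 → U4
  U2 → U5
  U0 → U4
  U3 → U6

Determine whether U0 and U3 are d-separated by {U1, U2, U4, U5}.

Enumerating the 3 paths from U0 to U3 and testing each for blocking by {U1, U2, U4, U5}:
Path 1: U0 → U4 ← U3
  U4 is a collider and U4 is conditioned on, which opens it — no node blocks this path, so it is active.
Path 2: U0 → U2 → U5 ← U4 ← U3
  U2 is a chain here and U2 is conditioned on, so the path is blocked at U2.
Path 3: U0 → U6 ← U3
  U6 is a collider here and neither U6 nor any of its descendants is conditioned on, so the collider stays closed — the path is blocked at U6.
Since the path U0 → U4 ← U3 is active, U0 and U3 are not d-separated given {U1, U2, U4, U5}.

No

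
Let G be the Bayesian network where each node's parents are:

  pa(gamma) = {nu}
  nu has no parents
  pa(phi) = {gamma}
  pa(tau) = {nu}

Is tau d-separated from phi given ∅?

No — tau and phi are not d-separated given ∅.

There is one path between tau and phi:
Path 1: tau ← nu → gamma → phi
  nu is a fork and nu is not conditioned on; gamma is a chain and gamma is not conditioned on — no node blocks this path, so it is active.
Since the path tau ← nu → gamma → phi is active, tau and phi are not d-separated given ∅.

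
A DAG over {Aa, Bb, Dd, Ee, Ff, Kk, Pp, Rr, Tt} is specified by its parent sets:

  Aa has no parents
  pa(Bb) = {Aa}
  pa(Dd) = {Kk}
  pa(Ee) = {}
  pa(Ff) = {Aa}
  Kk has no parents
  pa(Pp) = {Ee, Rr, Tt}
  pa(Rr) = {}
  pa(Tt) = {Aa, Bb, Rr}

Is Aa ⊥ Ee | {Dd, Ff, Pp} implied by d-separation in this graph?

We examine all 4 paths between Aa and Ee:
  1. Aa → Bb → Tt ← Rr → Pp ← Ee — Bb:chain[open]; Tt:collider[open]; Rr:fork[open]; Pp:collider[open] ⇒ active
  2. Aa → Bb → Tt → Pp ← Ee — Bb:chain[open]; Tt:chain[open]; Pp:collider[open] ⇒ active
  3. Aa → Tt ← Rr → Pp ← Ee — Tt:collider[open]; Rr:fork[open]; Pp:collider[open] ⇒ active
  4. Aa → Tt → Pp ← Ee — Tt:chain[open]; Pp:collider[open] ⇒ active
At least one path is unblocked, so d-separation fails.

No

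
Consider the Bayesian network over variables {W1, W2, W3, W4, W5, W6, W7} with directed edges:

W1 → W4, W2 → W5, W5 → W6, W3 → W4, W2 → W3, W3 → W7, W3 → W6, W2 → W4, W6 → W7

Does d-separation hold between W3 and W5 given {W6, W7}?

4 paths connect W3 and W5; each must be blocked for d-separation to hold:
Path 1: W3 → W7 ← W6 ← W5
  W6 is a chain here and W6 is conditioned on, so the path is blocked at W6.
Path 2: W3 → W4 ← W2 → W5
  W4 is a collider here and neither W4 nor any of its descendants is conditioned on, so the collider stays closed — the path is blocked at W4.
Path 3: W3 ← W2 → W5
  W2 is a fork and W2 is not conditioned on — no node blocks this path, so it is active.
Path 4: W3 → W6 ← W5
  W6 is a collider and W6 is conditioned on, which opens it — no node blocks this path, so it is active.
At least one path is unblocked, so d-separation fails.

No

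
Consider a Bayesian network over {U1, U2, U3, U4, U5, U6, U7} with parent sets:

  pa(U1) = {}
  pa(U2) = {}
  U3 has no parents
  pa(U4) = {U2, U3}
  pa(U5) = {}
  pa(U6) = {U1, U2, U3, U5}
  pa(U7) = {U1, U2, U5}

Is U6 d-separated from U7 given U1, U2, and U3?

4 paths connect U6 and U7; each must be blocked for d-separation to hold:
  1. U6 ← U3 → U4 ← U2 → U7 — U3:fork[blocks]; U4:collider[blocks]; U2:fork[blocks] ⇒ blocked
  2. U6 ← U5 → U7 — U5:fork[open] ⇒ active
  3. U6 ← U2 → U7 — U2:fork[blocks] ⇒ blocked
  4. U6 ← U1 → U7 — U1:fork[blocks] ⇒ blocked
Because an active path exists, U6 and U7 are not d-separated.

No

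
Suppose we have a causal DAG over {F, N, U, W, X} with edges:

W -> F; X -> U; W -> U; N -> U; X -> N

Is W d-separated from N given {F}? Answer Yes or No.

2 paths connect W and N; each must be blocked for d-separation to hold:
Path 1: W → U ← N
  U is a collider here and neither U nor any of its descendants is conditioned on, so the collider stays closed — the path is blocked at U.
Path 2: W → U ← X → N
  U is a collider here and neither U nor any of its descendants is conditioned on, so the collider stays closed — the path is blocked at U.
Since every path is blocked, d-separation holds.

Yes — W and N are d-separated given {F}.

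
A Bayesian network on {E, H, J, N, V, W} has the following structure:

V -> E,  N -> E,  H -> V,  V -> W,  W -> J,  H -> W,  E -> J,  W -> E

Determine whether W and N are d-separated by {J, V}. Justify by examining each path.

Enumerating the 4 paths from W to N and testing each for blocking by {J, V}:
Path 1: W ← V → E ← N
  V is a fork here and V is conditioned on, so the path is blocked at V.
Path 2: W → J ← E ← N
  J is a collider and J is conditioned on, which opens it; E is a chain and E is not conditioned on — no node blocks this path, so it is active.
Path 3: W ← H → V → E ← N
  V is a chain here and V is conditioned on, so the path is blocked at V.
Path 4: W → E ← N
  E is a collider and its descendant J is conditioned on, which opens it — no node blocks this path, so it is active.
At least one path is unblocked, so d-separation fails.

No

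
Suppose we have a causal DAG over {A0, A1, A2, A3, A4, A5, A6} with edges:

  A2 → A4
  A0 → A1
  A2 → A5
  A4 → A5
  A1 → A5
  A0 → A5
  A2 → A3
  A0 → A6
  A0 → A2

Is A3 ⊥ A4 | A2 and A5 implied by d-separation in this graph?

Yes

4 paths connect A3 and A4; each must be blocked for d-separation to hold:
Path 1: A3 ← A2 ← A0 → A1 → A5 ← A4
  A2 is a chain here and A2 is conditioned on, so the path is blocked at A2.
Path 2: A3 ← A2 ← A0 → A5 ← A4
  A2 is a chain here and A2 is conditioned on, so the path is blocked at A2.
Path 3: A3 ← A2 → A4
  A2 is a fork here and A2 is conditioned on, so the path is blocked at A2.
Path 4: A3 ← A2 → A5 ← A4
  A2 is a fork here and A2 is conditioned on, so the path is blocked at A2.
Every path is blocked, so A3 and A4 are d-separated given {A2, A5}.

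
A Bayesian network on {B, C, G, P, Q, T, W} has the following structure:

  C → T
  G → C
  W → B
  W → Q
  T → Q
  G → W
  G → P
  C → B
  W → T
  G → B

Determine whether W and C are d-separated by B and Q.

There are 6 undirected paths between W and C; checking each against the conditioning set {B, Q}:
  1. W → B ← C — B:collider[open] ⇒ active
  2. W → B ← G → C — B:collider[open]; G:fork[open] ⇒ active
  3. W → T ← C — T:collider[open] ⇒ active
  4. W ← G → C — G:fork[open] ⇒ active
  5. W ← G → B ← C — G:fork[open]; B:collider[open] ⇒ active
  6. W → Q ← T ← C — Q:collider[open]; T:chain[open] ⇒ active
At least one path is unblocked, so d-separation fails.

No — W and C are not d-separated given {B, Q}.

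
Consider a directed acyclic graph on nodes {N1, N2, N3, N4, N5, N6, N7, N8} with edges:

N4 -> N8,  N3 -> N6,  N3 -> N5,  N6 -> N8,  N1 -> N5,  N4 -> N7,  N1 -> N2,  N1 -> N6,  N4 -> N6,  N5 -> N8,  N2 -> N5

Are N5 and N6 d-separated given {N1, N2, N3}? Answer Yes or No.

Yes

5 paths connect N5 and N6; each must be blocked for d-separation to hold:
Path 1: N5 ← N1 → N6
  N1 is a fork here and N1 is conditioned on, so the path is blocked at N1.
Path 2: N5 ← N3 → N6
  N3 is a fork here and N3 is conditioned on, so the path is blocked at N3.
Path 3: N5 ← N2 ← N1 → N6
  N2 is a chain here and N2 is conditioned on, so the path is blocked at N2.
Path 4: N5 → N8 ← N4 → N6
  N8 is a collider here and neither N8 nor any of its descendants is conditioned on, so the collider stays closed — the path is blocked at N8.
Path 5: N5 → N8 ← N6
  N8 is a collider here and neither N8 nor any of its descendants is conditioned on, so the collider stays closed — the path is blocked at N8.
Every path is blocked, so N5 and N6 are d-separated given {N1, N2, N3}.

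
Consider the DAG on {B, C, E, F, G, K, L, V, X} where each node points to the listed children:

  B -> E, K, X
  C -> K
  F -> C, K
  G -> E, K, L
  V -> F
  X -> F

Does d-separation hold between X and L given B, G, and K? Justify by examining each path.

There are 6 undirected paths between X and L; checking each against the conditioning set {B, G, K}:
Path 1: X → F → K ← B → E ← G → L
  B is a fork here and B is conditioned on, so the path is blocked at B.
Path 2: X → F → K ← G → L
  G is a fork here and G is conditioned on, so the path is blocked at G.
Path 3: X → F → C → K ← B → E ← G → L
  B is a fork here and B is conditioned on, so the path is blocked at B.
Path 4: X → F → C → K ← G → L
  G is a fork here and G is conditioned on, so the path is blocked at G.
Path 5: X ← B → E ← G → L
  B is a fork here and B is conditioned on, so the path is blocked at B.
Path 6: X ← B → K ← G → L
  B is a fork here and B is conditioned on, so the path is blocked at B.
Since every path is blocked, d-separation holds.

Yes — X and L are d-separated given {B, G, K}.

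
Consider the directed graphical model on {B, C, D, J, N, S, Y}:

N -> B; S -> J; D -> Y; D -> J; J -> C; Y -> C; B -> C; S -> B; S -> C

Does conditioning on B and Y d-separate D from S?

Yes

We examine all 6 paths between D and S:
  1. D → J → C ← B ← S — J:chain[open]; C:collider[blocks]; B:chain[blocks] ⇒ blocked
  2. D → J → C ← S — J:chain[open]; C:collider[blocks] ⇒ blocked
  3. D → J ← S — J:collider[blocks] ⇒ blocked
  4. D → Y → C ← B ← S — Y:chain[blocks]; C:collider[blocks]; B:chain[blocks] ⇒ blocked
  5. D → Y → C ← S — Y:chain[blocks]; C:collider[blocks] ⇒ blocked
  6. D → Y → C ← J ← S — Y:chain[blocks]; C:collider[blocks]; J:chain[open] ⇒ blocked
Since every path is blocked, d-separation holds.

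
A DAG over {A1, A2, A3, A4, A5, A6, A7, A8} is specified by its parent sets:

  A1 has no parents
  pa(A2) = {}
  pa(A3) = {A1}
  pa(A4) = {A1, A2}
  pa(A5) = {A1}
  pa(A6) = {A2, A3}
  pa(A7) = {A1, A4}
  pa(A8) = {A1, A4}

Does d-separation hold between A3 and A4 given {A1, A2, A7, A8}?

We examine all 4 paths between A3 and A4:
Path 1: A3 ← A1 → A7 ← A4
  A1 is a fork here and A1 is conditioned on, so the path is blocked at A1.
Path 2: A3 ← A1 → A8 ← A4
  A1 is a fork here and A1 is conditioned on, so the path is blocked at A1.
Path 3: A3 ← A1 → A4
  A1 is a fork here and A1 is conditioned on, so the path is blocked at A1.
Path 4: A3 → A6 ← A2 → A4
  A6 is a collider here and neither A6 nor any of its descendants is conditioned on, so the collider stays closed — the path is blocked at A6.
All paths are blocked; A3 ⊥ A4 | {A1, A2, A7, A8} holds.

Yes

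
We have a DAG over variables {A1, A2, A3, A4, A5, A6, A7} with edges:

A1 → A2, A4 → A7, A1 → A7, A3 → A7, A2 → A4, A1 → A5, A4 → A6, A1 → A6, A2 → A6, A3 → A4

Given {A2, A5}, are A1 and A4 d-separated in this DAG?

Yes

6 paths connect A1 and A4; each must be blocked for d-separation to hold:
Path 1: A1 → A6 ← A4
  A6 is a collider here and neither A6 nor any of its descendants is conditioned on, so the collider stays closed — the path is blocked at A6.
Path 2: A1 → A6 ← A2 → A4
  A6 is a collider here and neither A6 nor any of its descendants is conditioned on, so the collider stays closed — the path is blocked at A6.
Path 3: A1 → A7 ← A3 → A4
  A7 is a collider here and neither A7 nor any of its descendants is conditioned on, so the collider stays closed — the path is blocked at A7.
Path 4: A1 → A7 ← A4
  A7 is a collider here and neither A7 nor any of its descendants is conditioned on, so the collider stays closed — the path is blocked at A7.
Path 5: A1 → A2 → A6 ← A4
  A2 is a chain here and A2 is conditioned on, so the path is blocked at A2.
Path 6: A1 → A2 → A4
  A2 is a chain here and A2 is conditioned on, so the path is blocked at A2.
Since every path is blocked, d-separation holds.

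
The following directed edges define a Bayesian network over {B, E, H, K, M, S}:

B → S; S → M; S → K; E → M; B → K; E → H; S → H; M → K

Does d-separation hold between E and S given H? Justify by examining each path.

No

There are 4 undirected paths between E and S; checking each against the conditioning set {H}:
Path 1: E → H ← S
  H is a collider and H is conditioned on, which opens it — no node blocks this path, so it is active.
Path 2: E → M → K ← S
  K is a collider here and neither K nor any of its descendants is conditioned on, so the collider stays closed — the path is blocked at K.
Path 3: E → M → K ← B → S
  K is a collider here and neither K nor any of its descendants is conditioned on, so the collider stays closed — the path is blocked at K.
Path 4: E → M ← S
  M is a collider here and neither M nor any of its descendants is conditioned on, so the collider stays closed — the path is blocked at M.
At least one path is unblocked, so d-separation fails.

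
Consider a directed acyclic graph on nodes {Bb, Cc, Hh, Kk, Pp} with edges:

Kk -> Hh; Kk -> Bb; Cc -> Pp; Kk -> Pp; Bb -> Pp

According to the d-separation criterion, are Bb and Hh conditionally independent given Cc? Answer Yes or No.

No

2 paths connect Bb and Hh; each must be blocked for d-separation to hold:
  1. Bb ← Kk → Hh — Kk:fork[open] ⇒ active
  2. Bb → Pp ← Kk → Hh — Pp:collider[blocks]; Kk:fork[open] ⇒ blocked
At least one path is unblocked, so d-separation fails.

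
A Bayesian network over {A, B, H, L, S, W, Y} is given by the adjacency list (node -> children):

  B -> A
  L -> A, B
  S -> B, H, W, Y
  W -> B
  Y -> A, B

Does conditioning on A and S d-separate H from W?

There are 5 undirected paths between H and W; checking each against the conditioning set {A, S}:
  1. H ← S → Y → A ← L → B ← W — S:fork[blocks]; Y:chain[open]; A:collider[open]; L:fork[open]; B:collider[open] ⇒ blocked
  2. H ← S → Y → A ← B ← W — S:fork[blocks]; Y:chain[open]; A:collider[open]; B:chain[open] ⇒ blocked
  3. H ← S → Y → B ← W — S:fork[blocks]; Y:chain[open]; B:collider[open] ⇒ blocked
  4. H ← S → W — S:fork[blocks] ⇒ blocked
  5. H ← S → B ← W — S:fork[blocks]; B:collider[open] ⇒ blocked
All paths are blocked; H ⊥ W | {A, S} holds.

Yes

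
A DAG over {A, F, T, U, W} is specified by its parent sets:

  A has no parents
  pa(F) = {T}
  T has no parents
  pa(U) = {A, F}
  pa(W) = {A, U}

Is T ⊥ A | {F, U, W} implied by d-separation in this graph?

Yes

2 paths connect T and A; each must be blocked for d-separation to hold:
  1. T → F → U → W ← A — F:chain[blocks]; U:chain[blocks]; W:collider[open] ⇒ blocked
  2. T → F → U ← A — F:chain[blocks]; U:collider[open] ⇒ blocked
All paths are blocked; T ⊥ A | {F, U, W} holds.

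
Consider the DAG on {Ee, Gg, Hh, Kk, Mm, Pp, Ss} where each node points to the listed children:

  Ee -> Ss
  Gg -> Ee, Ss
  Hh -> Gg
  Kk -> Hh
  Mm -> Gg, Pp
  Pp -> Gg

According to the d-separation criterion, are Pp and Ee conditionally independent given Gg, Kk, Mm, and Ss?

4 paths connect Pp and Ee; each must be blocked for d-separation to hold:
Path 1: Pp → Gg → Ss ← Ee
  Gg is a chain here and Gg is conditioned on, so the path is blocked at Gg.
Path 2: Pp → Gg → Ee
  Gg is a chain here and Gg is conditioned on, so the path is blocked at Gg.
Path 3: Pp ← Mm → Gg → Ss ← Ee
  Mm is a fork here and Mm is conditioned on, so the path is blocked at Mm.
Path 4: Pp ← Mm → Gg → Ee
  Mm is a fork here and Mm is conditioned on, so the path is blocked at Mm.
All paths are blocked; Pp ⊥ Ee | {Gg, Kk, Mm, Ss} holds.

Yes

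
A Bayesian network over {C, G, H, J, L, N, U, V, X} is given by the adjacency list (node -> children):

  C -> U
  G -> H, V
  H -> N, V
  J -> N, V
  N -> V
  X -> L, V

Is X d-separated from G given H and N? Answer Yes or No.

Yes

There are 4 undirected paths between X and G; checking each against the conditioning set {H, N}:
  1. X → V ← J → N ← H ← G — V:collider[blocks]; J:fork[open]; N:collider[open]; H:chain[blocks] ⇒ blocked
  2. X → V ← H ← G — V:collider[blocks]; H:chain[blocks] ⇒ blocked
  3. X → V ← G — V:collider[blocks] ⇒ blocked
  4. X → V ← N ← H ← G — V:collider[blocks]; N:chain[blocks]; H:chain[blocks] ⇒ blocked
All paths are blocked; X ⊥ G | {H, N} holds.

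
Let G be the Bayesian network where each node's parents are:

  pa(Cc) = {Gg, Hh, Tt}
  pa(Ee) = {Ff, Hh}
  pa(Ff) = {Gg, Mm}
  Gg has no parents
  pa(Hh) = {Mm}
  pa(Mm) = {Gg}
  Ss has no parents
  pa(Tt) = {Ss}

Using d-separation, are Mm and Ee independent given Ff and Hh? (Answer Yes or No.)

6 paths connect Mm and Ee; each must be blocked for d-separation to hold:
Path 1: Mm ← Gg → Ff → Ee
  Ff is a chain here and Ff is conditioned on, so the path is blocked at Ff.
Path 2: Mm ← Gg → Cc ← Hh → Ee
  Cc is a collider here and neither Cc nor any of its descendants is conditioned on, so the collider stays closed — the path is blocked at Cc.
Path 3: Mm → Hh → Ee
  Hh is a chain here and Hh is conditioned on, so the path is blocked at Hh.
Path 4: Mm → Hh → Cc ← Gg → Ff → Ee
  Hh is a chain here and Hh is conditioned on, so the path is blocked at Hh.
Path 5: Mm → Ff ← Gg → Cc ← Hh → Ee
  Cc is a collider here and neither Cc nor any of its descendants is conditioned on, so the collider stays closed — the path is blocked at Cc.
Path 6: Mm → Ff → Ee
  Ff is a chain here and Ff is conditioned on, so the path is blocked at Ff.
All paths are blocked; Mm ⊥ Ee | {Ff, Hh} holds.

Yes — Mm and Ee are d-separated given {Ff, Hh}.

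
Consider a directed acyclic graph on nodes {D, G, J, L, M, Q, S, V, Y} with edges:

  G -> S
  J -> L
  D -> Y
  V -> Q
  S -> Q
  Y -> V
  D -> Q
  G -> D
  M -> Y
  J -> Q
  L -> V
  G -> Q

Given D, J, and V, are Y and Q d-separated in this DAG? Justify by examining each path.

Enumerating the 5 paths from Y to Q and testing each for blocking by {D, J, V}:
Path 1: Y → V ← L ← J → Q
  J is a fork here and J is conditioned on, so the path is blocked at J.
Path 2: Y → V → Q
  V is a chain here and V is conditioned on, so the path is blocked at V.
Path 3: Y ← D → Q
  D is a fork here and D is conditioned on, so the path is blocked at D.
Path 4: Y ← D ← G → S → Q
  D is a chain here and D is conditioned on, so the path is blocked at D.
Path 5: Y ← D ← G → Q
  D is a chain here and D is conditioned on, so the path is blocked at D.
Since every path is blocked, d-separation holds.

Yes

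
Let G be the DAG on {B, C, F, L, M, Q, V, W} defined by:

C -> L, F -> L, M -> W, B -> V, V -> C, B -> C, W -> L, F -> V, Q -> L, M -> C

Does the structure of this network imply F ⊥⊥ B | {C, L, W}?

6 paths connect F and B; each must be blocked for d-separation to hold:
Path 1: F → V → C ← B
  V is a chain and V is not conditioned on; C is a collider and C is conditioned on, which opens it — no node blocks this path, so it is active.
Path 2: F → V ← B
  V is a collider and its descendant C is conditioned on, which opens it — no node blocks this path, so it is active.
Path 3: F → L ← C ← V ← B
  C is a chain here and C is conditioned on, so the path is blocked at C.
Path 4: F → L ← C ← B
  C is a chain here and C is conditioned on, so the path is blocked at C.
Path 5: F → L ← W ← M → C ← V ← B
  W is a chain here and W is conditioned on, so the path is blocked at W.
Path 6: F → L ← W ← M → C ← B
  W is a chain here and W is conditioned on, so the path is blocked at W.
Since the path F → V → C ← B is active, F and B are not d-separated given {C, L, W}.

No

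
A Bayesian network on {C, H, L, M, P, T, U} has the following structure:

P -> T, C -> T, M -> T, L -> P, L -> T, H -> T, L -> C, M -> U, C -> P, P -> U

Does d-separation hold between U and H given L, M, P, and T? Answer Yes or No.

6 paths connect U and H; each must be blocked for d-separation to hold:
Path 1: U ← M → T ← H
  M is a fork here and M is conditioned on, so the path is blocked at M.
Path 2: U ← P ← L → T ← H
  P is a chain here and P is conditioned on, so the path is blocked at P.
Path 3: U ← P ← L → C → T ← H
  P is a chain here and P is conditioned on, so the path is blocked at P.
Path 4: U ← P → T ← H
  P is a fork here and P is conditioned on, so the path is blocked at P.
Path 5: U ← P ← C ← L → T ← H
  P is a chain here and P is conditioned on, so the path is blocked at P.
Path 6: U ← P ← C → T ← H
  P is a chain here and P is conditioned on, so the path is blocked at P.
Every path is blocked, so U and H are d-separated given {L, M, P, T}.

Yes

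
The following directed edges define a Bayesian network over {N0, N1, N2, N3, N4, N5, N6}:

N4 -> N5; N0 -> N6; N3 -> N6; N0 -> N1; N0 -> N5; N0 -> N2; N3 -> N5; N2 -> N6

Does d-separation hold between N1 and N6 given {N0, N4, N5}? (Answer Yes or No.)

Yes

There are 3 undirected paths between N1 and N6; checking each against the conditioning set {N0, N4, N5}:
Path 1: N1 ← N0 → N6
  N0 is a fork here and N0 is conditioned on, so the path is blocked at N0.
Path 2: N1 ← N0 → N5 ← N3 → N6
  N0 is a fork here and N0 is conditioned on, so the path is blocked at N0.
Path 3: N1 ← N0 → N2 → N6
  N0 is a fork here and N0 is conditioned on, so the path is blocked at N0.
All paths are blocked; N1 ⊥ N6 | {N0, N4, N5} holds.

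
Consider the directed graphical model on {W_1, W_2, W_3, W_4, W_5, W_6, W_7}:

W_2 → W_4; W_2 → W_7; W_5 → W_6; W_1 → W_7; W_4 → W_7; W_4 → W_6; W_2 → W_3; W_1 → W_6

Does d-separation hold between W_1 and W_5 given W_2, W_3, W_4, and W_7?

There are 3 undirected paths between W_1 and W_5; checking each against the conditioning set {W_2, W_3, W_4, W_7}:
Path 1: W_1 → W_6 ← W_5
  W_6 is a collider here and neither W_6 nor any of its descendants is conditioned on, so the collider stays closed — the path is blocked at W_6.
Path 2: W_1 → W_7 ← W_4 → W_6 ← W_5
  W_4 is a fork here and W_4 is conditioned on, so the path is blocked at W_4.
Path 3: W_1 → W_7 ← W_2 → W_4 → W_6 ← W_5
  W_2 is a fork here and W_2 is conditioned on, so the path is blocked at W_2.
Since every path is blocked, d-separation holds.

Yes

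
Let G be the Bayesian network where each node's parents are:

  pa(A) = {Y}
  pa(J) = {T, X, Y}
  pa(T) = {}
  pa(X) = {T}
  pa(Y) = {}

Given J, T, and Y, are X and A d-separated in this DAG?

We examine all 2 paths between X and A:
Path 1: X ← T → J ← Y → A
  T is a fork here and T is conditioned on, so the path is blocked at T.
Path 2: X → J ← Y → A
  Y is a fork here and Y is conditioned on, so the path is blocked at Y.
All paths are blocked; X ⊥ A | {J, T, Y} holds.

Yes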